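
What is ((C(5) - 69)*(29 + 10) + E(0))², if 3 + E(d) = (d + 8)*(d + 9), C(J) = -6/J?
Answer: 178062336/25 ≈ 7.1225e+6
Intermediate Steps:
E(d) = -3 + (8 + d)*(9 + d) (E(d) = -3 + (d + 8)*(d + 9) = -3 + (8 + d)*(9 + d))
((C(5) - 69)*(29 + 10) + E(0))² = ((-6/5 - 69)*(29 + 10) + (69 + 0² + 17*0))² = ((-6*⅕ - 69)*39 + (69 + 0 + 0))² = ((-6/5 - 69)*39 + 69)² = (-351/5*39 + 69)² = (-13689/5 + 69)² = (-13344/5)² = 178062336/25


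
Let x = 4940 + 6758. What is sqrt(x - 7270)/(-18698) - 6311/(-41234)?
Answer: 6311/41234 - 3*sqrt(123)/9349 ≈ 0.14949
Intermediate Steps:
x = 11698
sqrt(x - 7270)/(-18698) - 6311/(-41234) = sqrt(11698 - 7270)/(-18698) - 6311/(-41234) = sqrt(4428)*(-1/18698) - 6311*(-1/41234) = (6*sqrt(123))*(-1/18698) + 6311/41234 = -3*sqrt(123)/9349 + 6311/41234 = 6311/41234 - 3*sqrt(123)/9349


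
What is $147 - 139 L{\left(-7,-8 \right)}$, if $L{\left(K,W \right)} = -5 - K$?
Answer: $-131$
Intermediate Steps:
$147 - 139 L{\left(-7,-8 \right)} = 147 - 139 \left(-5 - -7\right) = 147 - 139 \left(-5 + 7\right) = 147 - 278 = -131$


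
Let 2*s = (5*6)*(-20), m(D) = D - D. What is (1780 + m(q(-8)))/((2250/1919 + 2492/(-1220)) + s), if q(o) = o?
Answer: -1041825100/176097787 ≈ -5.9162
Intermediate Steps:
m(D) = 0
s = -300 (s = ((5*6)*(-20))/2 = (30*(-20))/2 = (½)*(-600) = -300)
(1780 + m(q(-8)))/((2250/1919 + 2492/(-1220)) + s) = (1780 + 0)/((2250/1919 + 2492/(-1220)) - 300) = 1780/((2250*(1/1919) + 2492*(-1/1220)) - 300) = 1780/((2250/1919 - 623/305) - 300) = 1780/(-509287/585295 - 300) = 1780/(-176097787/585295) = 1780*(-585295/176097787) = -1041825100/176097787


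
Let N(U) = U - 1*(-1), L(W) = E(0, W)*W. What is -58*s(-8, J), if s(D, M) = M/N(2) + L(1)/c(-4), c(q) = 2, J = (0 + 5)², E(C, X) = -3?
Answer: -1189/3 ≈ -396.33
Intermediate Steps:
J = 25 (J = 5² = 25)
L(W) = -3*W
N(U) = 1 + U (N(U) = U + 1 = 1 + U)
s(D, M) = -3/2 + M/3 (s(D, M) = M/(1 + 2) - 3*1/2 = M/3 - 3*½ = M*(⅓) - 3/2 = M/3 - 3/2 = -3/2 + M/3)
-58*s(-8, J) = -58*(-3/2 + (⅓)*25) = -58*(-3/2 + 25/3) = -58*41/6 = -1189/3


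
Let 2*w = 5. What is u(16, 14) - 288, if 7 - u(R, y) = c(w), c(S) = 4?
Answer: -285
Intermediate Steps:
w = 5/2 (w = (½)*5 = 5/2 ≈ 2.5000)
u(R, y) = 3 (u(R, y) = 7 - 1*4 = 7 - 4 = 3)
u(16, 14) - 288 = 3 - 288 = -285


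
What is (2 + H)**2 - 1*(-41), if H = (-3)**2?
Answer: 162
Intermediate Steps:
H = 9
(2 + H)**2 - 1*(-41) = (2 + 9)**2 - 1*(-41) = 11**2 + 41 = 121 + 41 = 162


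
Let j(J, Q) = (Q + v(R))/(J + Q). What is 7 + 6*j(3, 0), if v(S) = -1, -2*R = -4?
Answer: 5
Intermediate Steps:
R = 2 (R = -1/2*(-4) = 2)
j(J, Q) = (-1 + Q)/(J + Q) (j(J, Q) = (Q - 1)/(J + Q) = (-1 + Q)/(J + Q))
7 + 6*j(3, 0) = 7 + 6*((-1 + 0)/(3 + 0)) = 7 + 6*(-1/3) = 7 - 2 = 5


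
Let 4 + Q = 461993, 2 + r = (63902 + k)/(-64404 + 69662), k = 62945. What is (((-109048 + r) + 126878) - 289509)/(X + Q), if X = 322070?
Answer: -1428371851/4122582222 ≈ -0.34648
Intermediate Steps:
r = 116331/5258 (r = -2 + (63902 + 62945)/(-64404 + 69662) = -2 + 126847/5258 = 116331/5258 ≈ 22.125)
Q = 461989 (Q = -4 + 461993 = 461989)
(((-109048 + r) + 126878) - 289509)/(X + Q) = (((-109048 + 116331/5258) + 126878) - 289509)/(322070 + 461989) = ((-573258053/5258 + 126878) - 289509)/784059 = (93866471/5258 - 289509)*(1/784059) = -1428371851/5258*1/784059 = -1428371851/4122582222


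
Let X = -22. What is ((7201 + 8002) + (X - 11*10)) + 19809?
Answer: 34880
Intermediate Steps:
((7201 + 8002) + (X - 11*10)) + 19809 = ((7201 + 8002) + (-22 - 11*10)) + 19809 = (15203 + (-22 - 110)) + 19809 = (15203 - 132) + 19809 = 15071 + 19809 = 34880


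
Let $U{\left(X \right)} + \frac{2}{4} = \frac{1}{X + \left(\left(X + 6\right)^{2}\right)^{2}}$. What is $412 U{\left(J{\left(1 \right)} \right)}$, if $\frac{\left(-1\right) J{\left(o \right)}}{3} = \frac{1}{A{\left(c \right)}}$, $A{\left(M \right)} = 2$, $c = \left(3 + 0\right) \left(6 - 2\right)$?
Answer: $- \frac{1340030}{6537} \approx -204.99$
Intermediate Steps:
$c = 12$ ($c = 3 \cdot 4 = 12$)
$J{\left(o \right)} = - \frac{3}{2}$
$U{\left(X \right)} = - \frac{1}{2} + \frac{1}{X + \left(6 + X\right)^{4}}$ ($U{\left(X \right)} = - \frac{1}{2} + \frac{1}{X + \left(\left(X + 6\right)^{2}\right)^{2}} = - \frac{1}{2} + \frac{1}{X + \left(\left(6 + X\right)^{2}\right)^{2}} = - \frac{1}{2} + \frac{1}{X + \left(6 + X\right)^{4}}$)
$412 U{\left(J{\left(1 \right)} \right)} = 412 \frac{2 - - \frac{3}{2} - \left(6 - \frac{3}{2}\right)^{4}}{2 \left(- \frac{3}{2} + \left(6 - \frac{3}{2}\right)^{4}\right)} = 412 \frac{2 + \frac{3}{2} - \left(\frac{9}{2}\right)^{4}}{2 \left(- \frac{3}{2} + \left(\frac{9}{2}\right)^{4}\right)} = 412 \frac{2 + \frac{3}{2} - \frac{6561}{16}}{2 \left(- \frac{3}{2} + \frac{6561}{16}\right)} = 412 \frac{2 + \frac{3}{2} - \frac{6561}{16}}{2 \cdot \frac{6537}{16}} = 412 \cdot \frac{1}{2} \cdot \frac{16}{6537} \left(- \frac{6505}{16}\right) = 412 \left(- \frac{6505}{13074}\right) = - \frac{1340030}{6537}$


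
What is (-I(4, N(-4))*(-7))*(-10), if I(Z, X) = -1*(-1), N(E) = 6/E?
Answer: -70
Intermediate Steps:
I(Z, X) = 1
(-I(4, N(-4))*(-7))*(-10) = (-1*1*(-7))*(-10) = -1*(-7)*(-10) = 7*(-10) = -70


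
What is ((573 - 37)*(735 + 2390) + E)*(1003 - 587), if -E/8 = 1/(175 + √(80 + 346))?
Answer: 1618666355200/2323 + 256*√426/2323 ≈ 6.9680e+8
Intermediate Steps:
E = -8/(175 + √426) (E = -8/(175 + √(80 + 346)) = -8/(175 + √426) ≈ -0.040891)
((573 - 37)*(735 + 2390) + E)*(1003 - 587) = ((573 - 37)*(735 + 2390) + (-1400/30199 + 8*√426/30199))*(1003 - 587) = (536*3125 + (-1400/30199 + 8*√426/30199))*416 = (1675000 + (-1400/30199 + 8*√426/30199))*416 = (50583323600/30199 + 8*√426/30199)*416 = 1618666355200/2323 + 256*√426/2323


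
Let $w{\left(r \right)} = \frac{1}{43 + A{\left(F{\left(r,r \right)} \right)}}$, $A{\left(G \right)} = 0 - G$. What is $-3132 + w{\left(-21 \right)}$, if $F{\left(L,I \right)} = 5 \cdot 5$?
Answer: $- \frac{56375}{18} \approx -3131.9$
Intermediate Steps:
$F{\left(L,I \right)} = 25$
$A{\left(G \right)} = - G$
$w{\left(r \right)} = \frac{1}{18}$ ($w{\left(r \right)} = \frac{1}{43 - 25} = \frac{1}{18}$)
$-3132 + w{\left(-21 \right)} = -3132 + \frac{1}{18} = - \frac{56375}{18}$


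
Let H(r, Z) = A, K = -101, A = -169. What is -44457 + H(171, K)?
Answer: -44626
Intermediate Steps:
H(r, Z) = -169
-44457 + H(171, K) = -44457 - 169 = -44626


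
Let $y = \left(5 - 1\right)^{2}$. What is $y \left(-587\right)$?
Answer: $-9392$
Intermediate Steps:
$y = 16$ ($y = 4^{2} = 16$)
$y \left(-587\right) = 16 \left(-587\right) = -9392$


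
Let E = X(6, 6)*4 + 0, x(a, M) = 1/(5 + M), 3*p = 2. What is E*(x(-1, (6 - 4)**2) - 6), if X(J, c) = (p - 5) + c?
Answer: -1060/27 ≈ -39.259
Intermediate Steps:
p = 2/3 (p = (1/3)*2 = 2/3 ≈ 0.66667)
X(J, c) = -13/3 + c (X(J, c) = (2/3 - 5) + c = -13/3 + c)
E = 20/3 (E = (-13/3 + 6)*4 + 0 = (5/3)*4 + 0 = 20/3 + 0 = 20/3 ≈ 6.6667)
E*(x(-1, (6 - 4)**2) - 6) = 20*(1/(5 + (6 - 4)**2) - 6)/3 = 20*(1/(5 + 2**2) - 6)/3 = 20*(1/(5 + 4) - 6)/3 = 20*(1/9 - 6)/3 = (20/3)*(-53/9) = -1060/27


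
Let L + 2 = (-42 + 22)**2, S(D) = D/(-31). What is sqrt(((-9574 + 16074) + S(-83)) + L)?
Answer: 9*sqrt(81871)/31 ≈ 83.070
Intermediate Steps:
S(D) = -D/31 (S(D) = D*(-1/31) = -D/31)
L = 398 (L = -2 + (-42 + 22)**2 = -2 + (-20)**2 = -2 + 400 = 398)
sqrt(((-9574 + 16074) + S(-83)) + L) = sqrt(((-9574 + 16074) - 1/31*(-83)) + 398) = sqrt((6500 + 83/31) + 398) = sqrt(201583/31 + 398) = sqrt(213921/31) = 9*sqrt(81871)/31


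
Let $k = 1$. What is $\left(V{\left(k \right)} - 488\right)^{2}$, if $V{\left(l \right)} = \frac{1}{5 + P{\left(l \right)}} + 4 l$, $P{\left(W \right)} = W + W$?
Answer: $\frac{11471769}{49} \approx 2.3412 \cdot 10^{5}$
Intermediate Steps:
$P{\left(W \right)} = 2 W$
$V{\left(l \right)} = \frac{1}{5 + 2 l} + 4 l$
$\left(V{\left(k \right)} - 488\right)^{2} = \left(\frac{1 + 8 \cdot 1^{2} + 20 \cdot 1}{5 + 2 \cdot 1} - 488\right)^{2} = \left(\frac{1 + 8 \cdot 1 + 20}{5 + 2} - 488\right)^{2} = \left(\frac{1 + 8 + 20}{7} - 488\right)^{2} = \left(\frac{1}{7} \cdot 29 - 488\right)^{2} = \left(\frac{29}{7} - 488\right)^{2} = \left(- \frac{3387}{7}\right)^{2} = \frac{11471769}{49}$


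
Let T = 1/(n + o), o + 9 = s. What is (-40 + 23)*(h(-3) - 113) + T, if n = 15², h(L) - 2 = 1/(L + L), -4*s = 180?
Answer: 646325/342 ≈ 1889.8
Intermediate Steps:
s = -45 (s = -¼*180 = -45)
h(L) = 2 + 1/(2*L) (h(L) = 2 + 1/(L + L) = 2 + 1/(2*L))
o = -54 (o = -9 - 45 = -54)
n = 225
T = 1/171 (T = 1/(225 - 54) = 1/171 ≈ 0.0058480)
(-40 + 23)*(h(-3) - 113) + T = (-40 + 23)*((2 + (½)/(-3)) - 113) + 1/171 = -17*((2 + (½)*(-⅓)) - 113) + 1/171 = -17*((2 - ⅙) - 113) + 1/171 = -17*(11/6 - 113) + 1/171 = -17*(-667/6) + 1/171 = 11339/6 + 1/171 = 646325/342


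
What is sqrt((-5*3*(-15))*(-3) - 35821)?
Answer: 4*I*sqrt(2281) ≈ 191.04*I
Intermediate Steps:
sqrt((-5*3*(-15))*(-3) - 35821) = sqrt(-15*(-15)*(-3) - 35821) = sqrt(225*(-3) - 35821) = sqrt(-675 - 35821) = sqrt(-36496) = 4*I*sqrt(2281)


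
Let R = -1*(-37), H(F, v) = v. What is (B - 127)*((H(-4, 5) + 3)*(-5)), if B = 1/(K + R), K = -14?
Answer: 116800/23 ≈ 5078.3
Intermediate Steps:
R = 37
B = 1/23 (B = 1/(-14 + 37) = 1/23 ≈ 0.043478)
(B - 127)*((H(-4, 5) + 3)*(-5)) = (1/23 - 127)*((5 + 3)*(-5)) = -23360*(-5)/23 = -2920/23*(-40) = 116800/23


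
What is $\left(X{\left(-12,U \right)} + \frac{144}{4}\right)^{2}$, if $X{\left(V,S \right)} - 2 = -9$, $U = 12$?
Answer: $841$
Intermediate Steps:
$X{\left(V,S \right)} = -7$ ($X{\left(V,S \right)} = 2 - 9 = -7$)
$\left(X{\left(-12,U \right)} + \frac{144}{4}\right)^{2} = \left(-7 + \frac{144}{4}\right)^{2} = \left(-7 + 144 \cdot \frac{1}{4}\right)^{2} = \left(-7 + 36\right)^{2} = 29^{2} = 841$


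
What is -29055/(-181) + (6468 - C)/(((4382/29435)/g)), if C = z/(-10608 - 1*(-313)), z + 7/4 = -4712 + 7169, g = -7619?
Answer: -34033167001367/102808 ≈ -3.3104e+8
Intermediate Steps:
z = 9821/4 (z = -7/4 + (-4712 + 7169) = -7/4 + 2457 = 9821/4 ≈ 2455.3)
C = -9821/41180 (C = 9821/(4*(-10608 - 1*(-313))) = 9821/(4*(-10608 + 313)) = (9821/4)/(-10295) = (9821/4)*(-1/10295) = -9821/41180 ≈ -0.23849)
-29055/(-181) + (6468 - C)/(((4382/29435)/g)) = -29055/(-181) + (6468 - 1*(-9821/41180))/(((4382/29435)/(-7619))) = -29055*(-1/181) + (6468 + 9821/41180)/(((4382*(1/29435))*(-1/7619))) = 29055/181 + 266362061/(41180*(((626/4205)*(-1/7619)))) = 29055/181 + 266362061/(41180*(-626/32037895)) = 29055/181 + (266362061/41180)*(-32037895/626) = 29055/181 - 188028638147/568 = -34033167001367/102808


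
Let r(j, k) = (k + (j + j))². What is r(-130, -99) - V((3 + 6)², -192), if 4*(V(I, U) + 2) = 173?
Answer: 515359/4 ≈ 1.2884e+5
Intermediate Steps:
V(I, U) = 165/4 (V(I, U) = -2 + (¼)*173 = -2 + 173/4 = 165/4)
r(j, k) = (k + 2*j)²
r(-130, -99) - V((3 + 6)², -192) = (-99 + 2*(-130))² - 1*165/4 = (-99 - 260)² - 165/4 = (-359)² - 165/4 = 128881 - 165/4 = 515359/4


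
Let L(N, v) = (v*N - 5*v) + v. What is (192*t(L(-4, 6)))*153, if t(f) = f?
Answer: -1410048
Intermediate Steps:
L(N, v) = -4*v + N*v (L(N, v) = (N*v - 5*v) + v = (-5*v + N*v) + v = -4*v + N*v)
(192*t(L(-4, 6)))*153 = (192*(6*(-4 - 4)))*153 = (192*(6*(-8)))*153 = (192*(-48))*153 = -9216*153 = -1410048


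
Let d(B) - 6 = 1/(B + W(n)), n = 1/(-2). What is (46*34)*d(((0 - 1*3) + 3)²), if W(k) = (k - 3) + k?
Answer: 8993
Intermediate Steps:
n = -½ ≈ -0.50000
W(k) = -3 + 2*k (W(k) = (-3 + k) + k = -3 + 2*k)
d(B) = 6 + 1/(-4 + B) (d(B) = 6 + 1/(B + (-3 + 2*(-½))) = 6 + 1/(B + (-3 - 1)) = 6 + 1/(B - 4) = 6 + 1/(-4 + B))
(46*34)*d(((0 - 1*3) + 3)²) = (46*34)*((-23 + 6*((0 - 1*3) + 3)²)/(-4 + ((0 - 1*3) + 3)²)) = 1564*((-23 + 6*((0 - 3) + 3)²)/(-4 + ((0 - 3) + 3)²)) = 1564*((-23 + 6*(-3 + 3)²)/(-4 + (-3 + 3)²)) = 1564*((-23 + 6*0²)/(-4 + 0²)) = 1564*((-23 + 6*0)/(-4 + 0)) = 1564*((-23 + 0)/(-4)) = 1564*(-¼*(-23)) = 1564*(23/4) = 8993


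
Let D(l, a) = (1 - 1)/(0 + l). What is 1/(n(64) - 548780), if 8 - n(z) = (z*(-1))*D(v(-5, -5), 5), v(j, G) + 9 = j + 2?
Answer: -1/548772 ≈ -1.8223e-6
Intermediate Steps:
v(j, G) = -7 + j (v(j, G) = -9 + (j + 2) = -9 + (2 + j) = -7 + j)
D(l, a) = 0 (D(l, a) = 0/l = 0)
n(z) = 8 (n(z) = 8 - z*(-1)*0 = 8 - (-z)*0 = 8 - 1*0 = 8 + 0 = 8)
1/(n(64) - 548780) = 1/(8 - 548780) = 1/(-548772) = -1/548772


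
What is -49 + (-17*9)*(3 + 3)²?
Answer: -5557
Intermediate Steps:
-49 + (-17*9)*(3 + 3)² = -49 - 153*6² = -49 - 153*36 = -49 - 5508 = -5557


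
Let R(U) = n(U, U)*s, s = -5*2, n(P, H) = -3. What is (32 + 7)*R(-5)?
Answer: 1170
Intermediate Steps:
s = -10
R(U) = 30 (R(U) = -3*(-10) = 30)
(32 + 7)*R(-5) = (32 + 7)*30 = 39*30 = 1170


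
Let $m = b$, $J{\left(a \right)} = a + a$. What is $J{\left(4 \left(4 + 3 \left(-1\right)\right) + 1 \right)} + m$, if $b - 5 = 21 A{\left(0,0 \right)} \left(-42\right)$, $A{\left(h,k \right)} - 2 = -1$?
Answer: $-867$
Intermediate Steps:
$A{\left(h,k \right)} = 1$ ($A{\left(h,k \right)} = 2 - 1 = 1$)
$J{\left(a \right)} = 2 a$
$b = -877$ ($b = 5 + 21 \cdot 1 \left(-42\right) = 5 + 21 \left(-42\right) = 5 - 882 = -877$)
$m = -877$
$J{\left(4 \left(4 + 3 \left(-1\right)\right) + 1 \right)} + m = 2 \left(4 \left(4 + 3 \left(-1\right)\right) + 1\right) - 877 = 2 \left(4 \left(4 - 3\right) + 1\right) - 877 = 2 \left(4 \cdot 1 + 1\right) - 877 = 2 \left(4 + 1\right) - 877 = 2 \cdot 5 - 877 = 10 - 877 = -867$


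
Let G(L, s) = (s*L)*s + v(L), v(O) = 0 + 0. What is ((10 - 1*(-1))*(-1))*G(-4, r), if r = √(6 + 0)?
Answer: 264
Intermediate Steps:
v(O) = 0
r = √6 ≈ 2.4495
G(L, s) = L*s² (G(L, s) = (s*L)*s + 0 = (L*s)*s + 0 = L*s² + 0 = L*s²)
((10 - 1*(-1))*(-1))*G(-4, r) = ((10 - 1*(-1))*(-1))*(-4*(√6)²) = ((10 + 1)*(-1))*(-4*6) = (11*(-1))*(-24) = -11*(-24) = 264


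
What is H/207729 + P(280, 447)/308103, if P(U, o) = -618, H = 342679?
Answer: 35150683805/21333976029 ≈ 1.6476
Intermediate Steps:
H/207729 + P(280, 447)/308103 = 342679/207729 - 618/308103 = 342679*(1/207729) - 618*1/308103 = 342679/207729 - 206/102701 = 35150683805/21333976029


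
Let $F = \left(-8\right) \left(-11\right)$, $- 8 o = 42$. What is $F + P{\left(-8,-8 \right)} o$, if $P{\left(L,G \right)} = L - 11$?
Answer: $\frac{751}{4} \approx 187.75$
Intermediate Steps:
$o = - \frac{21}{4}$ ($o = \left(- \frac{1}{8}\right) 42 = - \frac{21}{4} \approx -5.25$)
$F = 88$
$P{\left(L,G \right)} = -11 + L$
$F + P{\left(-8,-8 \right)} o = 88 + \left(-11 - 8\right) \left(- \frac{21}{4}\right) = 88 - - \frac{399}{4} = 88 + \frac{399}{4} = \frac{751}{4}$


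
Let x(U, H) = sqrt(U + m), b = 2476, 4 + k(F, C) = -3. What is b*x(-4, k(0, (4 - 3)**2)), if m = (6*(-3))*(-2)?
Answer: 9904*sqrt(2) ≈ 14006.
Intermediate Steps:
k(F, C) = -7 (k(F, C) = -4 - 3 = -7)
m = 36 (m = -18*(-2) = 36)
x(U, H) = sqrt(36 + U) (x(U, H) = sqrt(U + 36) = sqrt(36 + U))
b*x(-4, k(0, (4 - 3)**2)) = 2476*sqrt(36 - 4) = 2476*sqrt(32) = 2476*(4*sqrt(2)) = 9904*sqrt(2)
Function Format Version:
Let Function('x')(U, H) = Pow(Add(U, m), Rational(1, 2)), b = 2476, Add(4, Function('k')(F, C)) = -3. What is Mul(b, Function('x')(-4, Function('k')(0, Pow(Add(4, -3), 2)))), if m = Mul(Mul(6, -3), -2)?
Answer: Mul(9904, Pow(2, Rational(1, 2))) ≈ 14006.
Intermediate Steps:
Function('k')(F, C) = -7 (Function('k')(F, C) = Add(-4, -3) = -7)
m = 36 (m = Mul(-18, -2) = 36)
Function('x')(U, H) = Pow(Add(36, U), Rational(1, 2)) (Function('x')(U, H) = Pow(Add(U, 36), Rational(1, 2)) = Pow(Add(36, U), Rational(1, 2)))
Mul(b, Function('x')(-4, Function('k')(0, Pow(Add(4, -3), 2)))) = Mul(2476, Pow(Add(36, -4), Rational(1, 2))) = Mul(2476, Pow(32, Rational(1, 2))) = Mul(2476, Mul(4, Pow(2, Rational(1, 2)))) = Mul(9904, Pow(2, Rational(1, 2)))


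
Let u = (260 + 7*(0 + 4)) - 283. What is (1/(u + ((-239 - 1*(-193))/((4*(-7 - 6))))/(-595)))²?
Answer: 239320900/5979464929 ≈ 0.040024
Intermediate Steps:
u = 5 (u = (260 + 7*4) - 283 = (260 + 28) - 283 = 288 - 283 = 5)
(1/(u + ((-239 - 1*(-193))/((4*(-7 - 6))))/(-595)))² = (1/(5 + ((-239 - 1*(-193))/((4*(-7 - 6))))/(-595)))² = (1/(5 + ((-239 + 193)/((4*(-13))))*(-1/595)))² = (1/(5 - 46/(-52)*(-1/595)))² = (1/(5 - 46*(-1/52)*(-1/595)))² = (1/(5 + (23/26)*(-1/595)))² = (1/(5 - 23/15470))² = (1/(77327/15470))² = (15470/77327)² = 239320900/5979464929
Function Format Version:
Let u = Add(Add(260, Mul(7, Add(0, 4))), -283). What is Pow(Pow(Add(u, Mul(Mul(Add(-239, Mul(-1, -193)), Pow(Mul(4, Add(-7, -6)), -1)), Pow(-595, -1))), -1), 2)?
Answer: Rational(239320900, 5979464929) ≈ 0.040024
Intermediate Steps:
u = 5 (u = Add(Add(260, Mul(7, 4)), -283) = Add(Add(260, 28), -283) = Add(288, -283) = 5)
Pow(Pow(Add(u, Mul(Mul(Add(-239, Mul(-1, -193)), Pow(Mul(4, Add(-7, -6)), -1)), Pow(-595, -1))), -1), 2) = Pow(Pow(Add(5, Mul(Mul(Add(-239, Mul(-1, -193)), Pow(Mul(4, Add(-7, -6)), -1)), Pow(-595, -1))), -1), 2) = Pow(Pow(Add(5, Mul(Mul(Add(-239, 193), Pow(Mul(4, -13), -1)), Rational(-1, 595))), -1), 2) = Pow(Pow(Add(5, Mul(Mul(-46, Pow(-52, -1)), Rational(-1, 595))), -1), 2) = Pow(Pow(Add(5, Mul(Mul(-46, Rational(-1, 52)), Rational(-1, 595))), -1), 2) = Pow(Pow(Add(5, Mul(Rational(23, 26), Rational(-1, 595))), -1), 2) = Pow(Pow(Add(5, Rational(-23, 15470)), -1), 2) = Pow(Pow(Rational(77327, 15470), -1), 2) = Pow(Rational(15470, 77327), 2) = Rational(239320900, 5979464929)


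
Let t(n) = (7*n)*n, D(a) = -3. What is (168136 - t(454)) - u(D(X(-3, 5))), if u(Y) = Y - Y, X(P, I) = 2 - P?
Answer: -1274676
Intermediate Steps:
t(n) = 7*n²
u(Y) = 0
(168136 - t(454)) - u(D(X(-3, 5))) = (168136 - 7*454²) - 1*0 = (168136 - 7*206116) + 0 = (168136 - 1*1442812) + 0 = (168136 - 1442812) + 0 = -1274676 + 0 = -1274676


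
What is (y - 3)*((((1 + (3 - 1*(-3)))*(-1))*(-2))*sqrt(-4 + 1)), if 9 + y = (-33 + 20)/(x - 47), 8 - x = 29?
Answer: -5621*I*sqrt(3)/34 ≈ -286.35*I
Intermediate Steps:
x = -21 (x = 8 - 1*29 = 8 - 29 = -21)
y = -599/68 (y = -9 + (-33 + 20)/(-21 - 47) = -9 - 13/(-68) = -9 - 13*(-1/68) = -9 + 13/68 = -599/68 ≈ -8.8088)
(y - 3)*((((1 + (3 - 1*(-3)))*(-1))*(-2))*sqrt(-4 + 1)) = (-599/68 - 3)*((((1 + (3 - 1*(-3)))*(-1))*(-2))*sqrt(-4 + 1)) = -803*((1 + (3 + 3))*(-1))*(-2)*sqrt(-3)/68 = -803*((1 + 6)*(-1))*(-2)*I*sqrt(3)/68 = -803*(7*(-1))*(-2)*I*sqrt(3)/68 = -803*(-7*(-2))*I*sqrt(3)/68 = -5621*I*sqrt(3)/34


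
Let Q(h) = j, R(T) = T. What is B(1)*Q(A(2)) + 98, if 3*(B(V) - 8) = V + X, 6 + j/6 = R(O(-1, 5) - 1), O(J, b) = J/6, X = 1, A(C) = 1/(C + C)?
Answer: -824/3 ≈ -274.67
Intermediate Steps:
A(C) = 1/(2*C)
O(J, b) = J/6 (O(J, b) = J*(1/6) = J/6)
j = -43 (j = -36 + 6*((1/6)*(-1) - 1) = -36 + 6*(-1/6 - 1) = -36 + 6*(-7/6) = -36 - 7 = -43)
Q(h) = -43
B(V) = 25/3 + V/3 (B(V) = 8 + (V + 1)/3 = 8 + (1 + V)/3 = 8 + (1/3 + V/3) = 25/3 + V/3)
B(1)*Q(A(2)) + 98 = (25/3 + (1/3)*1)*(-43) + 98 = (25/3 + 1/3)*(-43) + 98 = (26/3)*(-43) + 98 = -1118/3 + 98 = -824/3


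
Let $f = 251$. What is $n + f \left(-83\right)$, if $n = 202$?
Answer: $-20631$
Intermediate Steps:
$n + f \left(-83\right) = 202 + 251 \left(-83\right) = 202 - 20833 = -20631$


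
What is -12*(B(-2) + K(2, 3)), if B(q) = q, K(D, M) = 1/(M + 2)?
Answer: 108/5 ≈ 21.600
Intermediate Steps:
K(D, M) = 1/(2 + M)
-12*(B(-2) + K(2, 3)) = -12*(-2 + 1/(2 + 3)) = -12*(-2 + 1/5) = -12*(-2 + ⅕) = -12*(-9/5) = 108/5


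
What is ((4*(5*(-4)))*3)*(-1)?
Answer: 240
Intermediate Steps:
((4*(5*(-4)))*3)*(-1) = ((4*(-20))*3)*(-1) = -80*3*(-1) = -240*(-1) = 240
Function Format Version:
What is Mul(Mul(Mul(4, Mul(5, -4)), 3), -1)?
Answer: 240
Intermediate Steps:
Mul(Mul(Mul(4, Mul(5, -4)), 3), -1) = Mul(Mul(Mul(4, -20), 3), -1) = Mul(Mul(-80, 3), -1) = Mul(-240, -1) = 240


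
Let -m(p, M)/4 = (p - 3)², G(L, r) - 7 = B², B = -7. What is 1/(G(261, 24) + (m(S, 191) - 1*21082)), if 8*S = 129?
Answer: -16/347441 ≈ -4.6051e-5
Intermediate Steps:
S = 129/8 (S = (⅛)*129 = 129/8 ≈ 16.125)
G(L, r) = 56 (G(L, r) = 7 + (-7)² = 7 + 49 = 56)
m(p, M) = -4*(-3 + p)² (m(p, M) = -4*(p - 3)² = -4*(-3 + p)²)
1/(G(261, 24) + (m(S, 191) - 1*21082)) = 1/(56 + (-4*(-3 + 129/8)² - 1*21082)) = 1/(56 + (-4*(105/8)² - 21082)) = 1/(56 + (-4*11025/64 - 21082)) = 1/(56 + (-11025/16 - 21082)) = 1/(56 - 348337/16) = 1/(-347441/16) = -16/347441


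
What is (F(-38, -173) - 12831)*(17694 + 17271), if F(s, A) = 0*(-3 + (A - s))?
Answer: -448635915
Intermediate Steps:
F(s, A) = 0 (F(s, A) = 0*(-3 + A - s) = 0)
(F(-38, -173) - 12831)*(17694 + 17271) = (0 - 12831)*(17694 + 17271) = -12831*34965 = -448635915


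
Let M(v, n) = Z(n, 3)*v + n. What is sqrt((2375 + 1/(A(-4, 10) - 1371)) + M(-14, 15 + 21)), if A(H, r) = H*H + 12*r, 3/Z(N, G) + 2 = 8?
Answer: sqrt(3666639665)/1235 ≈ 49.031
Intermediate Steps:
Z(N, G) = 1/2 (Z(N, G) = 3/(-2 + 8) = 3/6 = 3*(1/6) = 1/2)
M(v, n) = n + v/2 (M(v, n) = v/2 + n = n + v/2)
A(H, r) = H**2 + 12*r
sqrt((2375 + 1/(A(-4, 10) - 1371)) + M(-14, 15 + 21)) = sqrt((2375 + 1/(((-4)**2 + 12*10) - 1371)) + ((15 + 21) + (1/2)*(-14))) = sqrt((2375 + 1/((16 + 120) - 1371)) + (36 - 7)) = sqrt((2375 + 1/(136 - 1371)) + 29) = sqrt((2375 + 1/(-1235)) + 29) = sqrt((2375 - 1/1235) + 29) = sqrt(2933124/1235 + 29) = sqrt(2968939/1235) = sqrt(3666639665)/1235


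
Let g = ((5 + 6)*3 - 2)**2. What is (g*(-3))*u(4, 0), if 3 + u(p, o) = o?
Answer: 8649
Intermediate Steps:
u(p, o) = -3 + o
g = 961 (g = (11*3 - 2)**2 = (33 - 2)**2 = 31**2 = 961)
(g*(-3))*u(4, 0) = (961*(-3))*(-3 + 0) = -2883*(-3) = 8649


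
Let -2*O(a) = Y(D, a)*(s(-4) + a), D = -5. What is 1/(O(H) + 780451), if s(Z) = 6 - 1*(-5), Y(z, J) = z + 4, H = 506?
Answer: 2/1561419 ≈ 1.2809e-6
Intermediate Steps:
Y(z, J) = 4 + z
s(Z) = 11 (s(Z) = 6 + 5 = 11)
O(a) = 11/2 + a/2 (O(a) = -(4 - 5)*(11 + a)/2 = -(-1)*(11 + a)/2 = -(-11 - a)/2 = 11/2 + a/2)
1/(O(H) + 780451) = 1/((11/2 + (1/2)*506) + 780451) = 1/((11/2 + 253) + 780451) = 1/(517/2 + 780451) = 1/(1561419/2) = 2/1561419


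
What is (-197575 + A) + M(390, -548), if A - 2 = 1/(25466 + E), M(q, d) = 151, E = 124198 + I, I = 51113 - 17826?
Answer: -36118552321/182951 ≈ -1.9742e+5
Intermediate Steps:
I = 33287
E = 157485 (E = 124198 + 33287 = 157485)
A = 365903/182951 (A = 2 + 1/(25466 + 157485) = 2 + 1/182951 = 365903/182951 ≈ 2.0000)
(-197575 + A) + M(390, -548) = (-197575 + 365903/182951) + 151 = -36146177922/182951 + 151 = -36118552321/182951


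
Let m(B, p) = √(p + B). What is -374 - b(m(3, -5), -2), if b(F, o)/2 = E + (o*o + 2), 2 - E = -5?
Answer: -400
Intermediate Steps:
m(B, p) = √(B + p)
E = 7 (E = 2 - 1*(-5) = 2 + 5 = 7)
b(F, o) = 18 + 2*o² (b(F, o) = 2*(7 + (o*o + 2)) = 2*(7 + (o² + 2)) = 2*(7 + (2 + o²)) = 2*(9 + o²) = 18 + 2*o²)
-374 - b(m(3, -5), -2) = -374 - (18 + 2*(-2)²) = -374 - (18 + 2*4) = -374 - (18 + 8) = -374 - 1*26 = -374 - 26 = -400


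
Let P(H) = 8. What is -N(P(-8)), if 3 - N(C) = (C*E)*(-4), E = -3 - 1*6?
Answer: 285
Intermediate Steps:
E = -9 (E = -3 - 6 = -9)
N(C) = 3 - 36*C (N(C) = 3 - C*(-9)*(-4) = 3 - (-9*C)*(-4) = 3 - 36*C)
-N(P(-8)) = -(3 - 36*8) = -(3 - 288) = -1*(-285) = 285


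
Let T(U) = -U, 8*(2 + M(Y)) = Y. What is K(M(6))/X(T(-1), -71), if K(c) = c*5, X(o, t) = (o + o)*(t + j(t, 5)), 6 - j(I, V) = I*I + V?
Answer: 25/40888 ≈ 0.00061143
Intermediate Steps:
M(Y) = -2 + Y/8
j(I, V) = 6 - V - I² (j(I, V) = 6 - (I*I + V) = 6 - (I² + V) = 6 - (V + I²) = 6 + (-V - I²) = 6 - V - I²)
X(o, t) = 2*o*(1 + t - t²) (X(o, t) = (o + o)*(t + (6 - 1*5 - t²)) = (2*o)*(t + (6 - 5 - t²)) = (2*o)*(t + (1 - t²)) = (2*o)*(1 + t - t²) = 2*o*(1 + t - t²))
K(c) = 5*c
K(M(6))/X(T(-1), -71) = (5*(-2 + (⅛)*6))/((2*(-1*(-1))*(1 - 71 - 1*(-71)²))) = (5*(-2 + ¾))/((2*1*(1 - 71 - 1*5041))) = (5*(-5/4))/((2*1*(1 - 71 - 5041))) = -25/(4*(2*1*(-5111))) = -25/4/(-10222) = -25/4*(-1/10222) = 25/40888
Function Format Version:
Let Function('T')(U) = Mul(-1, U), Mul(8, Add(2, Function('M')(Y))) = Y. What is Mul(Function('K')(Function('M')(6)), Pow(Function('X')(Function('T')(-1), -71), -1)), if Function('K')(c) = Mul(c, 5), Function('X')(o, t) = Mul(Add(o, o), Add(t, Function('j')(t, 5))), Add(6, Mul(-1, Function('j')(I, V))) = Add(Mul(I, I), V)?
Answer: Rational(25, 40888) ≈ 0.00061143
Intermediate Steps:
Function('M')(Y) = Add(-2, Mul(Rational(1, 8), Y))
Function('j')(I, V) = Add(6, Mul(-1, V), Mul(-1, Pow(I, 2))) (Function('j')(I, V) = Add(6, Mul(-1, Add(Mul(I, I), V))) = Add(6, Mul(-1, Add(Pow(I, 2), V))) = Add(6, Mul(-1, Add(V, Pow(I, 2)))) = Add(6, Add(Mul(-1, V), Mul(-1, Pow(I, 2)))) = Add(6, Mul(-1, V), Mul(-1, Pow(I, 2))))
Function('X')(o, t) = Mul(2, o, Add(1, t, Mul(-1, Pow(t, 2)))) (Function('X')(o, t) = Mul(Add(o, o), Add(t, Add(6, Mul(-1, 5), Mul(-1, Pow(t, 2))))) = Mul(Mul(2, o), Add(t, Add(6, -5, Mul(-1, Pow(t, 2))))) = Mul(Mul(2, o), Add(t, Add(1, Mul(-1, Pow(t, 2))))) = Mul(Mul(2, o), Add(1, t, Mul(-1, Pow(t, 2)))) = Mul(2, o, Add(1, t, Mul(-1, Pow(t, 2)))))
Function('K')(c) = Mul(5, c)
Mul(Function('K')(Function('M')(6)), Pow(Function('X')(Function('T')(-1), -71), -1)) = Mul(Mul(5, Add(-2, Mul(Rational(1, 8), 6))), Pow(Mul(2, Mul(-1, -1), Add(1, -71, Mul(-1, Pow(-71, 2)))), -1)) = Mul(Mul(5, Add(-2, Rational(3, 4))), Pow(Mul(2, 1, Add(1, -71, Mul(-1, 5041))), -1)) = Mul(Mul(5, Rational(-5, 4)), Pow(Mul(2, 1, Add(1, -71, -5041)), -1)) = Mul(Rational(-25, 4), Pow(Mul(2, 1, -5111), -1)) = Mul(Rational(-25, 4), Pow(-10222, -1)) = Mul(Rational(-25, 4), Rational(-1, 10222)) = Rational(25, 40888)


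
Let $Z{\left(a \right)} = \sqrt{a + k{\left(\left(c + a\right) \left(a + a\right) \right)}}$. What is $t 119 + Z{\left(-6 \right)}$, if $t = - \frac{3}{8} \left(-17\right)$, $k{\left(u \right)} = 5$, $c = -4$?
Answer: $\frac{6069}{8} + i \approx 758.63 + 1.0 i$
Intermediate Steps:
$t = \frac{51}{8}$ ($t = \left(-3\right) \frac{1}{8} \left(-17\right) = \left(- \frac{3}{8}\right) \left(-17\right) = \frac{51}{8} \approx 6.375$)
$Z{\left(a \right)} = \sqrt{5 + a}$ ($Z{\left(a \right)} = \sqrt{a + 5} = \sqrt{5 + a}$)
$t 119 + Z{\left(-6 \right)} = \frac{51}{8} \cdot 119 + \sqrt{5 - 6} = \frac{6069}{8} + \sqrt{-1} = \frac{6069}{8} + i$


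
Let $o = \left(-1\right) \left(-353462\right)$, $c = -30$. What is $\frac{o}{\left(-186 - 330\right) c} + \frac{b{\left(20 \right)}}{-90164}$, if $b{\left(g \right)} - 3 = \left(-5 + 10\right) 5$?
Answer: $\frac{3983639291}{174467340} \approx 22.833$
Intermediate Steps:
$b{\left(g \right)} = 28$ ($b{\left(g \right)} = 3 + \left(-5 + 10\right) 5 = 3 + 5 \cdot 5 = 3 + 25 = 28$)
$o = 353462$
$\frac{o}{\left(-186 - 330\right) c} + \frac{b{\left(20 \right)}}{-90164} = \frac{353462}{\left(-186 - 330\right) \left(-30\right)} + \frac{28}{-90164} = \frac{353462}{\left(-516\right) \left(-30\right)} + 28 \left(- \frac{1}{90164}\right) = \frac{353462}{15480} - \frac{7}{22541} = 353462 \cdot \frac{1}{15480} - \frac{7}{22541} = \frac{176731}{7740} - \frac{7}{22541} = \frac{3983639291}{174467340}$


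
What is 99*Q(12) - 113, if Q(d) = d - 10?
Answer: 85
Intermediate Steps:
Q(d) = -10 + d
99*Q(12) - 113 = 99*(-10 + 12) - 113 = 99*2 - 113 = 198 - 113 = 85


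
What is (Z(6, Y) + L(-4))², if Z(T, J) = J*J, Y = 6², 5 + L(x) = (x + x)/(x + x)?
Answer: 1669264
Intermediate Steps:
L(x) = -4 (L(x) = -5 + (x + x)/(x + x) = -5 + (2*x)/((2*x)) = -5 + (2*x)*(1/(2*x)) = -5 + 1 = -4)
Y = 36
Z(T, J) = J²
(Z(6, Y) + L(-4))² = (36² - 4)² = (1296 - 4)² = 1292² = 1669264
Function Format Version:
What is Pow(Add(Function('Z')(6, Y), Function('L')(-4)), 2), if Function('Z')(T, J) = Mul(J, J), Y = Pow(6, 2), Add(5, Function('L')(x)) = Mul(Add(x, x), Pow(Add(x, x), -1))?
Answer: 1669264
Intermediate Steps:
Function('L')(x) = -4 (Function('L')(x) = Add(-5, Mul(Add(x, x), Pow(Add(x, x), -1))) = Add(-5, Mul(Mul(2, x), Pow(Mul(2, x), -1))) = Add(-5, Mul(Mul(2, x), Mul(Rational(1, 2), Pow(x, -1)))) = Add(-5, 1) = -4)
Y = 36
Function('Z')(T, J) = Pow(J, 2)
Pow(Add(Function('Z')(6, Y), Function('L')(-4)), 2) = Pow(Add(Pow(36, 2), -4), 2) = Pow(Add(1296, -4), 2) = Pow(1292, 2) = 1669264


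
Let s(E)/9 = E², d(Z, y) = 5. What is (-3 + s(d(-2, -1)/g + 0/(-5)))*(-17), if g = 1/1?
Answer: -3774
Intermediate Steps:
g = 1
s(E) = 9*E²
(-3 + s(d(-2, -1)/g + 0/(-5)))*(-17) = (-3 + 9*(5/1 + 0/(-5))²)*(-17) = (-3 + 9*(5*1 + 0*(-⅕))²)*(-17) = (-3 + 9*(5 + 0)²)*(-17) = (-3 + 9*5²)*(-17) = (-3 + 9*25)*(-17) = (-3 + 225)*(-17) = 222*(-17) = -3774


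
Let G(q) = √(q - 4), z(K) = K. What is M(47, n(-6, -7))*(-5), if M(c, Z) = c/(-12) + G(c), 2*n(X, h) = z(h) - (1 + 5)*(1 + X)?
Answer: 235/12 - 5*√43 ≈ -13.204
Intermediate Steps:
G(q) = √(-4 + q)
n(X, h) = -3 + h/2 - 3*X (n(X, h) = (h - (1 + 5)*(1 + X))/2 = (h - 6*(1 + X))/2 = (h - (6 + 6*X))/2 = (h + (-6 - 6*X))/2 = (-6 + h - 6*X)/2 = -3 + h/2 - 3*X)
M(c, Z) = √(-4 + c) - c/12 (M(c, Z) = c/(-12) + √(-4 + c) = c*(-1/12) + √(-4 + c) = -c/12 + √(-4 + c) = √(-4 + c) - c/12)
M(47, n(-6, -7))*(-5) = (√(-4 + 47) - 1/12*47)*(-5) = (√43 - 47/12)*(-5) = (-47/12 + √43)*(-5) = 235/12 - 5*√43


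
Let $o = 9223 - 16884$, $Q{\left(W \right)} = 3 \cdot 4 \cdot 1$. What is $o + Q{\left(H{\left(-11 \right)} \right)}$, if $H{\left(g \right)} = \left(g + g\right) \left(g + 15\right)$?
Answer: $-7649$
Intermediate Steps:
$H{\left(g \right)} = 2 g \left(15 + g\right)$
$Q{\left(W \right)} = 12$ ($Q{\left(W \right)} = 12 \cdot 1 = 12$)
$o = -7661$
$o + Q{\left(H{\left(-11 \right)} \right)} = -7661 + 12 = -7649$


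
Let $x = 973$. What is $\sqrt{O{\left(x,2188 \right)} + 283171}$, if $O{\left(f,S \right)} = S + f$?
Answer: $2 \sqrt{71583} \approx 535.1$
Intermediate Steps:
$\sqrt{O{\left(x,2188 \right)} + 283171} = \sqrt{\left(2188 + 973\right) + 283171} = \sqrt{3161 + 283171} = \sqrt{286332} = 2 \sqrt{71583}$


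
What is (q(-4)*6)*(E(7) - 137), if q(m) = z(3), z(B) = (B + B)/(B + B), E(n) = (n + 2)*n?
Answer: -444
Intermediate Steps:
E(n) = n*(2 + n) (E(n) = (2 + n)*n = n*(2 + n))
z(B) = 1 (z(B) = (2*B)/((2*B)) = (2*B)*(1/(2*B)) = 1)
q(m) = 1
(q(-4)*6)*(E(7) - 137) = (1*6)*(7*(2 + 7) - 137) = 6*(7*9 - 137) = 6*(63 - 137) = 6*(-74) = -444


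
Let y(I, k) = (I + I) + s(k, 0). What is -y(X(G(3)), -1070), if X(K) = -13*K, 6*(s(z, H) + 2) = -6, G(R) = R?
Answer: 81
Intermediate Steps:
s(z, H) = -3 (s(z, H) = -2 + (⅙)*(-6) = -2 - 1 = -3)
y(I, k) = -3 + 2*I (y(I, k) = (I + I) - 3 = 2*I - 3 = -3 + 2*I)
-y(X(G(3)), -1070) = -(-3 + 2*(-13*3)) = -(-3 + 2*(-39)) = -(-3 - 78) = -1*(-81) = 81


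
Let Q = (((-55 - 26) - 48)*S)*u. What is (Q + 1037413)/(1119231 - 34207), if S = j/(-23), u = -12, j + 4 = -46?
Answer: 23937899/24955552 ≈ 0.95922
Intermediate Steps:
j = -50 (j = -4 - 46 = -50)
S = 50/23 (S = -50/(-23) = -50*(-1/23) = 50/23 ≈ 2.1739)
Q = 77400/23 (Q = (((-55 - 26) - 48)*(50/23))*(-12) = ((-81 - 48)*(50/23))*(-12) = -129*50/23*(-12) = -6450/23*(-12) = 77400/23 ≈ 3365.2)
(Q + 1037413)/(1119231 - 34207) = (77400/23 + 1037413)/(1119231 - 34207) = (23937899/23)/1085024 = (23937899/23)*(1/1085024) = 23937899/24955552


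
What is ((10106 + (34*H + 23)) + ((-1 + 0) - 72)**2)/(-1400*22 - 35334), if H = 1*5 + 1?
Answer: -7831/33067 ≈ -0.23682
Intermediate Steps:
H = 6 (H = 5 + 1 = 6)
((10106 + (34*H + 23)) + ((-1 + 0) - 72)**2)/(-1400*22 - 35334) = ((10106 + (34*6 + 23)) + ((-1 + 0) - 72)**2)/(-1400*22 - 35334) = ((10106 + (204 + 23)) + (-1 - 72)**2)/(-30800 - 35334) = ((10106 + 227) + (-73)**2)/(-66134) = (10333 + 5329)*(-1/66134) = 15662*(-1/66134) = -7831/33067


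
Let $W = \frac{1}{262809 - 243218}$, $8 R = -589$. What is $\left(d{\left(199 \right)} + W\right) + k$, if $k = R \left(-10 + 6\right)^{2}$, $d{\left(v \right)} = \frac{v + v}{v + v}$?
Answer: $- \frac{23058606}{19591} \approx -1177.0$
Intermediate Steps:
$R = - \frac{589}{8}$ ($R = \frac{1}{8} \left(-589\right) = - \frac{589}{8} \approx -73.625$)
$W = \frac{1}{19591} \approx 5.1044 \cdot 10^{-5}$
$d{\left(v \right)} = 1$ ($d{\left(v \right)} = \frac{2 v}{2 v} = 2 v \frac{1}{2 v} = 1$)
$k = -1178$ ($k = - \frac{589 \left(-10 + 6\right)^{2}}{8} = - \frac{589 \left(-4\right)^{2}}{8} = \left(- \frac{589}{8}\right) 16 = -1178$)
$\left(d{\left(199 \right)} + W\right) + k = \left(1 + \frac{1}{19591}\right) - 1178 = \frac{19592}{19591} - 1178 = - \frac{23058606}{19591}$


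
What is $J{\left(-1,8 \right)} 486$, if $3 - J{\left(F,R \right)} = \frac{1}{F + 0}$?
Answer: $1944$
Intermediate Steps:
$J{\left(F,R \right)} = 3 - \frac{1}{F}$ ($J{\left(F,R \right)} = 3 - \frac{1}{F + 0} = 3 - \frac{1}{F}$)
$J{\left(-1,8 \right)} 486 = \left(3 - \frac{1}{-1}\right) 486 = \left(3 - -1\right) 486 = \left(3 + 1\right) 486 = 4 \cdot 486 = 1944$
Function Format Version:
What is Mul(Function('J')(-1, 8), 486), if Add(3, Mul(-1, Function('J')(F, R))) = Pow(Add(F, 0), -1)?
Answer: 1944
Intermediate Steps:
Function('J')(F, R) = Add(3, Mul(-1, Pow(F, -1))) (Function('J')(F, R) = Add(3, Mul(-1, Pow(Add(F, 0), -1))) = Add(3, Mul(-1, Pow(F, -1))))
Mul(Function('J')(-1, 8), 486) = Mul(Add(3, Mul(-1, Pow(-1, -1))), 486) = Mul(Add(3, Mul(-1, -1)), 486) = Mul(Add(3, 1), 486) = Mul(4, 486) = 1944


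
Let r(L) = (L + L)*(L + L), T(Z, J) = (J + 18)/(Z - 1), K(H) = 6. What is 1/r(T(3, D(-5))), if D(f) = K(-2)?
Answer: 1/576 ≈ 0.0017361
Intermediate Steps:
D(f) = 6
T(Z, J) = (18 + J)/(-1 + Z)
r(L) = 4*L² (r(L) = (2*L)*(2*L) = 4*L²)
1/r(T(3, D(-5))) = 1/(4*((18 + 6)/(-1 + 3))²) = 1/(4*(24/2)²) = 1/(4*((½)*24)²) = 1/(4*12²) = 1/(4*144) = 1/576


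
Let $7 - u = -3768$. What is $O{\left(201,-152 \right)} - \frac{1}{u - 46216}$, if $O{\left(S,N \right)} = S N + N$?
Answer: $- \frac{1303108463}{42441} \approx -30704.0$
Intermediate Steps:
$u = 3775$ ($u = 7 - -3768 = 7 + 3768 = 3775$)
$O{\left(S,N \right)} = N + N S$ ($O{\left(S,N \right)} = N S + N = N + N S$)
$O{\left(201,-152 \right)} - \frac{1}{u - 46216} = - 152 \left(1 + 201\right) - \frac{1}{3775 - 46216} = \left(-152\right) 202 - \frac{1}{-42441} = -30704 - - \frac{1}{42441} = -30704 + \frac{1}{42441} = - \frac{1303108463}{42441}$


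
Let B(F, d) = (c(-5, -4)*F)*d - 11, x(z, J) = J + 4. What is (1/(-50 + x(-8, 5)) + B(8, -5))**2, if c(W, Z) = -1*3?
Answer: 19963024/1681 ≈ 11876.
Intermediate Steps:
x(z, J) = 4 + J
c(W, Z) = -3
B(F, d) = -11 - 3*F*d (B(F, d) = (-3*F)*d - 11 = -3*F*d - 11 = -11 - 3*F*d)
(1/(-50 + x(-8, 5)) + B(8, -5))**2 = (1/(-50 + (4 + 5)) + (-11 - 3*8*(-5)))**2 = (1/(-50 + 9) + (-11 + 120))**2 = (1/(-41) + 109)**2 = (-1/41 + 109)**2 = (4468/41)**2 = 19963024/1681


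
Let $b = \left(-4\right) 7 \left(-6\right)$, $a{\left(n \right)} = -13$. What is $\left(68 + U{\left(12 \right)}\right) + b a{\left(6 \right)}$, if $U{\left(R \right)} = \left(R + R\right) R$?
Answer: $-1828$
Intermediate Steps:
$U{\left(R \right)} = 2 R^{2}$ ($U{\left(R \right)} = 2 R R = 2 R^{2}$)
$b = 168$ ($b = \left(-28\right) \left(-6\right) = 168$)
$\left(68 + U{\left(12 \right)}\right) + b a{\left(6 \right)} = \left(68 + 2 \cdot 12^{2}\right) + 168 \left(-13\right) = \left(68 + 2 \cdot 144\right) - 2184 = \left(68 + 288\right) - 2184 = 356 - 2184 = -1828$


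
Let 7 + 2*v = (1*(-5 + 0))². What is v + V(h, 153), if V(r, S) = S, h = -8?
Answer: 162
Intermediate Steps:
v = 9 (v = -7/2 + (1*(-5 + 0))²/2 = -7/2 + (1*(-5))²/2 = -7/2 + (½)*(-5)² = -7/2 + (½)*25 = -7/2 + 25/2 = 9)
v + V(h, 153) = 9 + 153 = 162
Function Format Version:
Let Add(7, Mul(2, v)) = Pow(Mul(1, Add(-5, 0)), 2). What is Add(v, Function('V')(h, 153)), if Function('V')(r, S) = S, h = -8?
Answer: 162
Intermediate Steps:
v = 9 (v = Add(Rational(-7, 2), Mul(Rational(1, 2), Pow(Mul(1, Add(-5, 0)), 2))) = Add(Rational(-7, 2), Mul(Rational(1, 2), Pow(Mul(1, -5), 2))) = Add(Rational(-7, 2), Mul(Rational(1, 2), Pow(-5, 2))) = Add(Rational(-7, 2), Mul(Rational(1, 2), 25)) = Add(Rational(-7, 2), Rational(25, 2)) = 9)
Add(v, Function('V')(h, 153)) = Add(9, 153) = 162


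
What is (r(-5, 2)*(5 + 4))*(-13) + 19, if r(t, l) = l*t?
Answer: 1189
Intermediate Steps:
(r(-5, 2)*(5 + 4))*(-13) + 19 = ((2*(-5))*(5 + 4))*(-13) + 19 = -10*9*(-13) + 19 = -90*(-13) + 19 = 1170 + 19 = 1189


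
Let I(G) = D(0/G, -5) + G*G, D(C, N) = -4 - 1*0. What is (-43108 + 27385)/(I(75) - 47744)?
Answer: 5241/14041 ≈ 0.37326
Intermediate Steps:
D(C, N) = -4 (D(C, N) = -4 + 0 = -4)
I(G) = -4 + G² (I(G) = -4 + G*G = -4 + G²)
(-43108 + 27385)/(I(75) - 47744) = (-43108 + 27385)/((-4 + 75²) - 47744) = -15723/((-4 + 5625) - 47744) = -15723/(5621 - 47744) = -15723/(-42123) = -15723*(-1/42123) = 5241/14041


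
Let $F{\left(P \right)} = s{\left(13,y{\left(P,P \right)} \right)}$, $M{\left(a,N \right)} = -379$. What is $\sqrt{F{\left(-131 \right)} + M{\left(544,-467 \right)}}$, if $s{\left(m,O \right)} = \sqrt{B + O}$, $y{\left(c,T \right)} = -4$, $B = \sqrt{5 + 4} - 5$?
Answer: $\sqrt{-379 + i \sqrt{6}} \approx 0.06291 + 19.468 i$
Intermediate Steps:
$B = -2$ ($B = \sqrt{9} - 5 = 3 - 5 = -2$)
$s{\left(m,O \right)} = \sqrt{-2 + O}$
$F{\left(P \right)} = i \sqrt{6}$ ($F{\left(P \right)} = \sqrt{-2 - 4} = \sqrt{-6} = i \sqrt{6}$)
$\sqrt{F{\left(-131 \right)} + M{\left(544,-467 \right)}} = \sqrt{i \sqrt{6} - 379} = \sqrt{-379 + i \sqrt{6}}$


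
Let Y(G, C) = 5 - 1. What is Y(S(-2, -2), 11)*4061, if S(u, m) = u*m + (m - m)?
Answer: 16244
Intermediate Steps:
S(u, m) = m*u (S(u, m) = m*u + 0 = m*u)
Y(G, C) = 4
Y(S(-2, -2), 11)*4061 = 4*4061 = 16244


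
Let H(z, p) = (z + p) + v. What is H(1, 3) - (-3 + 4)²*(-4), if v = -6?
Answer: 2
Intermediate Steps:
H(z, p) = -6 + p + z (H(z, p) = (z + p) - 6 = (p + z) - 6 = -6 + p + z)
H(1, 3) - (-3 + 4)²*(-4) = (-6 + 3 + 1) - (-3 + 4)²*(-4) = -2 - 1²*(-4) = -2 - (-4) = -2 - 1*(-4) = -2 + 4 = 2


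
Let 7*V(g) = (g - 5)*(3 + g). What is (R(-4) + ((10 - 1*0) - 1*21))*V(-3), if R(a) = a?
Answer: 0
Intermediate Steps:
V(g) = (-5 + g)*(3 + g)/7 (V(g) = ((g - 5)*(3 + g))/7 = ((-5 + g)*(3 + g))/7 = (-5 + g)*(3 + g)/7)
(R(-4) + ((10 - 1*0) - 1*21))*V(-3) = (-4 + ((10 - 1*0) - 1*21))*(-15/7 - 2/7*(-3) + (1/7)*(-3)**2) = (-4 + ((10 + 0) - 21))*(-15/7 + 6/7 + (1/7)*9) = (-4 + (10 - 21))*(-15/7 + 6/7 + 9/7) = (-4 - 11)*0 = -15*0 = 0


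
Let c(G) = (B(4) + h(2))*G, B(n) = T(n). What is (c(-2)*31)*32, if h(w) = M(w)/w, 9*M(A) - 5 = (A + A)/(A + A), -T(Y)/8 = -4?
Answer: -192448/3 ≈ -64149.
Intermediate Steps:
T(Y) = 32 (T(Y) = -8*(-4) = 32)
B(n) = 32
M(A) = ⅔ (M(A) = 5/9 + ((A + A)/(A + A))/9 = 5/9 + ((2*A)/((2*A)))/9 = 5/9 + ((2*A)*(1/(2*A)))/9 = 5/9 + (⅑)*1 = 5/9 + ⅑ = ⅔)
h(w) = 2/(3*w)
c(G) = 97*G/3 (c(G) = (32 + (⅔)/2)*G = (32 + (⅔)*(½))*G = (32 + ⅓)*G = 97*G/3)
(c(-2)*31)*32 = (((97/3)*(-2))*31)*32 = -194/3*31*32 = -6014/3*32 = -192448/3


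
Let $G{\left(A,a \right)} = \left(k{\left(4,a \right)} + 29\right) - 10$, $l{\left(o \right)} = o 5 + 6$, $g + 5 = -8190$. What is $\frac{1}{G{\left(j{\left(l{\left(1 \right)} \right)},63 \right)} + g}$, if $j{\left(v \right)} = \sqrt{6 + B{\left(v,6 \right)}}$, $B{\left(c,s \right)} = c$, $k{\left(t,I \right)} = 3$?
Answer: $- \frac{1}{8173} \approx -0.00012235$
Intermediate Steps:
$g = -8195$ ($g = -5 - 8190 = -8195$)
$l{\left(o \right)} = 6 + 5 o$ ($l{\left(o \right)} = 5 o + 6 = 6 + 5 o$)
$j{\left(v \right)} = \sqrt{6 + v}$
$G{\left(A,a \right)} = 22$ ($G{\left(A,a \right)} = \left(3 + 29\right) - 10 = 32 - 10 = 22$)
$\frac{1}{G{\left(j{\left(l{\left(1 \right)} \right)},63 \right)} + g} = \frac{1}{22 - 8195} = \frac{1}{-8173} = - \frac{1}{8173}$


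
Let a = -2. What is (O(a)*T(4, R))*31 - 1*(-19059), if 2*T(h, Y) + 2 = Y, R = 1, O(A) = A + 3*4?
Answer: 18904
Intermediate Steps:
O(A) = 12 + A (O(A) = A + 12 = 12 + A)
T(h, Y) = -1 + Y/2
(O(a)*T(4, R))*31 - 1*(-19059) = ((12 - 2)*(-1 + (½)*1))*31 - 1*(-19059) = (10*(-1 + ½))*31 + 19059 = (10*(-½))*31 + 19059 = -5*31 + 19059 = -155 + 19059 = 18904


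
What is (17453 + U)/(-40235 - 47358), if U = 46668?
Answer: -64121/87593 ≈ -0.73203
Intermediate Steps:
(17453 + U)/(-40235 - 47358) = (17453 + 46668)/(-40235 - 47358) = 64121/(-87593) = 64121*(-1/87593) = -64121/87593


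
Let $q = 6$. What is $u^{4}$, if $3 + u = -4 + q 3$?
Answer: $14641$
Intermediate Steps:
$u = 11$ ($u = -3 + \left(-4 + 6 \cdot 3\right) = -3 + \left(-4 + 18\right) = -3 + 14 = 11$)
$u^{4} = 11^{4} = 14641$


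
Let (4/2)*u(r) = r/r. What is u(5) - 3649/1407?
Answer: -5891/2814 ≈ -2.0935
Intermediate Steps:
u(r) = ½ (u(r) = (r/r)/2 = (½)*1 = ½)
u(5) - 3649/1407 = ½ - 3649/1407 = -5891/2814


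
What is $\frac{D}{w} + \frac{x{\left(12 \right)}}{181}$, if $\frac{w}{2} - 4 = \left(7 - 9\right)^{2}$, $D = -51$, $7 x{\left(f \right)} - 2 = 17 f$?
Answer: $- \frac{61321}{20272} \approx -3.0249$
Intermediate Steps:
$x{\left(f \right)} = \frac{2}{7} + \frac{17 f}{7}$
$w = 16$ ($w = 8 + 2 \left(7 - 9\right)^{2} = 8 + 2 \left(-2\right)^{2} = 8 + 2 \cdot 4 = 8 + 8 = 16$)
$\frac{D}{w} + \frac{x{\left(12 \right)}}{181} = - \frac{51}{16} + \frac{\frac{2}{7} + \frac{17}{7} \cdot 12}{181} = \left(-51\right) \frac{1}{16} + \left(\frac{2}{7} + \frac{204}{7}\right) \frac{1}{181} = - \frac{51}{16} + \frac{206}{7} \cdot \frac{1}{181} = - \frac{51}{16} + \frac{206}{1267} = - \frac{61321}{20272}$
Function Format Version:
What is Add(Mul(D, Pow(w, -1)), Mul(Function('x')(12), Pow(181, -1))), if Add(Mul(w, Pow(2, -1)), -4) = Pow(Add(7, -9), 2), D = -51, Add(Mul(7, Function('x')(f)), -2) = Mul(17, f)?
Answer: Rational(-61321, 20272) ≈ -3.0249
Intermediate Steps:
Function('x')(f) = Add(Rational(2, 7), Mul(Rational(17, 7), f)) (Function('x')(f) = Add(Rational(2, 7), Mul(Rational(1, 7), Mul(17, f))) = Add(Rational(2, 7), Mul(Rational(17, 7), f)))
w = 16 (w = Add(8, Mul(2, Pow(Add(7, -9), 2))) = Add(8, Mul(2, Pow(-2, 2))) = Add(8, Mul(2, 4)) = Add(8, 8) = 16)
Add(Mul(D, Pow(w, -1)), Mul(Function('x')(12), Pow(181, -1))) = Add(Mul(-51, Pow(16, -1)), Mul(Add(Rational(2, 7), Mul(Rational(17, 7), 12)), Pow(181, -1))) = Add(Mul(-51, Rational(1, 16)), Mul(Add(Rational(2, 7), Rational(204, 7)), Rational(1, 181))) = Add(Rational(-51, 16), Mul(Rational(206, 7), Rational(1, 181))) = Add(Rational(-51, 16), Rational(206, 1267)) = Rational(-61321, 20272)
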